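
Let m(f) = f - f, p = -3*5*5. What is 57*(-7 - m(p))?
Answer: -399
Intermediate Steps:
p = -75 (p = -15*5 = -75)
m(f) = 0
57*(-7 - m(p)) = 57*(-7 - 1*0) = 57*(-7 + 0) = 57*(-7) = -399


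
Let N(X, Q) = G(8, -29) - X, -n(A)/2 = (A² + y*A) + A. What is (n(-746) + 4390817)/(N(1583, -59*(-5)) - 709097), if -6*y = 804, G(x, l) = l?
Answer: -3079349/710709 ≈ -4.3328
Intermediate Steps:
y = -134 (y = -⅙*804 = -134)
n(A) = -2*A² + 266*A (n(A) = -2*((A² - 134*A) + A) = -2*(A² - 133*A) = -2*A² + 266*A)
N(X, Q) = -29 - X
(n(-746) + 4390817)/(N(1583, -59*(-5)) - 709097) = (2*(-746)*(133 - 1*(-746)) + 4390817)/((-29 - 1*1583) - 709097) = (2*(-746)*(133 + 746) + 4390817)/((-29 - 1583) - 709097) = (2*(-746)*879 + 4390817)/(-1612 - 709097) = (-1311468 + 4390817)/(-710709) = 3079349*(-1/710709) = -3079349/710709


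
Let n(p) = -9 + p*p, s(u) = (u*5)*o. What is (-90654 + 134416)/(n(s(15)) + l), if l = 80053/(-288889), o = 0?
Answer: -6321180209/1340027 ≈ -4717.2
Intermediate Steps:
s(u) = 0 (s(u) = (u*5)*0 = (5*u)*0 = 0)
l = -80053/288889 (l = 80053*(-1/288889) = -80053/288889 ≈ -0.27711)
n(p) = -9 + p²
(-90654 + 134416)/(n(s(15)) + l) = (-90654 + 134416)/((-9 + 0²) - 80053/288889) = 43762/((-9 + 0) - 80053/288889) = 43762/(-9 - 80053/288889) = 43762/(-2680054/288889) = 43762*(-288889/2680054) = -6321180209/1340027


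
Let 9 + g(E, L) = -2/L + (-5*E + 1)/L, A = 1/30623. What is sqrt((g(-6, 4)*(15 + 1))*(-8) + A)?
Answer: sqrt(210060091519)/30623 ≈ 14.967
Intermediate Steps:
A = 1/30623 ≈ 3.2655e-5
g(E, L) = -9 - 2/L + (1 - 5*E)/L (g(E, L) = -9 + (-2/L + (-5*E + 1)/L) = -9 + (-2/L + (1 - 5*E)/L) = -9 - 2/L + (1 - 5*E)/L)
sqrt((g(-6, 4)*(15 + 1))*(-8) + A) = sqrt((((-1 - 9*4 - 5*(-6))/4)*(15 + 1))*(-8) + 1/30623) = sqrt((((-1 - 36 + 30)/4)*16)*(-8) + 1/30623) = sqrt((((1/4)*(-7))*16)*(-8) + 1/30623) = sqrt(-7/4*16*(-8) + 1/30623) = sqrt(-28*(-8) + 1/30623) = sqrt(224 + 1/30623) = sqrt(6859553/30623) = sqrt(210060091519)/30623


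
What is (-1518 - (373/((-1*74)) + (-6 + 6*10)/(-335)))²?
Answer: 1406420180148361/614544100 ≈ 2.2886e+6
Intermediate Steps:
(-1518 - (373/((-1*74)) + (-6 + 6*10)/(-335)))² = (-1518 - (373/(-74) + (-6 + 60)*(-1/335)))² = (-1518 - (373*(-1/74) + 54*(-1/335)))² = (-1518 - (-373/74 - 54/335))² = (-1518 - 1*(-128951/24790))² = (-1518 + 128951/24790)² = (-37502269/24790)² = 1406420180148361/614544100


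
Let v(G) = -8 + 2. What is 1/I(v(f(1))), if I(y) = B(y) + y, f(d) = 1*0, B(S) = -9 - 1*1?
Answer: -1/16 ≈ -0.062500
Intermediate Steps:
B(S) = -10 (B(S) = -9 - 1 = -10)
f(d) = 0
v(G) = -6
I(y) = -10 + y
1/I(v(f(1))) = 1/(-10 - 6) = 1/(-16) = -1/16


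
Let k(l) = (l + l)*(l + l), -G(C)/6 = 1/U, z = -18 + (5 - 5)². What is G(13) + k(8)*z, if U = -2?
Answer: -4605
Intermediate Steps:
z = -18 (z = -18 + 0² = -18 + 0 = -18)
G(C) = 3 (G(C) = -6/(-2) = -6*(-½) = 3)
k(l) = 4*l² (k(l) = (2*l)*(2*l) = 4*l²)
G(13) + k(8)*z = 3 + (4*8²)*(-18) = 3 + (4*64)*(-18) = 3 + 256*(-18) = 3 - 4608 = -4605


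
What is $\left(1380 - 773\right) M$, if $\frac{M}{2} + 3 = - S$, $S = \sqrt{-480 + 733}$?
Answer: $-3642 - 1214 \sqrt{253} \approx -22952.0$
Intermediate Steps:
$S = \sqrt{253} \approx 15.906$
$M = -6 - 2 \sqrt{253}$ ($M = -6 + 2 \left(- \sqrt{253}\right) = -6 - 2 \sqrt{253} \approx -37.812$)
$\left(1380 - 773\right) M = \left(1380 - 773\right) \left(-6 - 2 \sqrt{253}\right) = 607 \left(-6 - 2 \sqrt{253}\right) = -3642 - 1214 \sqrt{253}$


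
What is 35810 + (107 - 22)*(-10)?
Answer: 34960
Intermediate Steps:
35810 + (107 - 22)*(-10) = 35810 + 85*(-10) = 35810 - 850 = 34960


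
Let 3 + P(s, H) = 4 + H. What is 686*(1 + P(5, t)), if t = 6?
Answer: 5488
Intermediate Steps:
P(s, H) = 1 + H (P(s, H) = -3 + (4 + H) = 1 + H)
686*(1 + P(5, t)) = 686*(1 + (1 + 6)) = 686*(1 + 7) = 686*8 = 5488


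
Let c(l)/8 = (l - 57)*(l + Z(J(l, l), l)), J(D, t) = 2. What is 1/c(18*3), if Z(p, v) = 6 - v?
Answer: -1/144 ≈ -0.0069444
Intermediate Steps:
c(l) = -2736 + 48*l (c(l) = 8*((l - 57)*(l + (6 - l))) = 8*((-57 + l)*6) = 8*(-342 + 6*l) = -2736 + 48*l)
1/c(18*3) = 1/(-2736 + 48*(18*3)) = 1/(-2736 + 48*54) = 1/(-2736 + 2592) = 1/(-144) = -1/144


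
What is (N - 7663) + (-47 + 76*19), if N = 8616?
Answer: 2350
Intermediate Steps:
(N - 7663) + (-47 + 76*19) = (8616 - 7663) + (-47 + 76*19) = 953 + (-47 + 1444) = 953 + 1397 = 2350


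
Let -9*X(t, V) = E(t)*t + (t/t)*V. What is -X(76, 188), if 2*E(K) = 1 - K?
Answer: -2662/9 ≈ -295.78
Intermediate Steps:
E(K) = ½ - K/2 (E(K) = (1 - K)/2 = ½ - K/2)
X(t, V) = -V/9 - t*(½ - t/2)/9 (X(t, V) = -((½ - t/2)*t + (t/t)*V)/9 = -(t*(½ - t/2) + 1*V)/9 = -(t*(½ - t/2) + V)/9 = -(V + t*(½ - t/2))/9 = -V/9 - t*(½ - t/2)/9)
-X(76, 188) = -(-⅑*188 + (1/18)*76*(-1 + 76)) = -(-188/9 + (1/18)*76*75) = -(-188/9 + 950/3) = -1*2662/9 = -2662/9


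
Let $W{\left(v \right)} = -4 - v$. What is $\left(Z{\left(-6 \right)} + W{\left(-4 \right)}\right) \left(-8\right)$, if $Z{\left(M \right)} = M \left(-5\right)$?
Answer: $-240$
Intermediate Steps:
$Z{\left(M \right)} = - 5 M$
$\left(Z{\left(-6 \right)} + W{\left(-4 \right)}\right) \left(-8\right) = \left(\left(-5\right) \left(-6\right) - 0\right) \left(-8\right) = \left(30 + \left(-4 + 4\right)\right) \left(-8\right) = \left(30 + 0\right) \left(-8\right) = 30 \left(-8\right) = -240$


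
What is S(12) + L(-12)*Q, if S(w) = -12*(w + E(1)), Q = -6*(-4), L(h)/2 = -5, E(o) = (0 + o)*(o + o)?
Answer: -408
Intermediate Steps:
E(o) = 2*o² (E(o) = o*(2*o) = 2*o²)
L(h) = -10 (L(h) = 2*(-5) = -10)
Q = 24
S(w) = -24 - 12*w (S(w) = -12*(w + 2*1²) = -12*(w + 2*1) = -12*(w + 2) = -12*(2 + w) = -24 - 12*w)
S(12) + L(-12)*Q = (-24 - 12*12) - 10*24 = (-24 - 144) - 240 = -168 - 240 = -408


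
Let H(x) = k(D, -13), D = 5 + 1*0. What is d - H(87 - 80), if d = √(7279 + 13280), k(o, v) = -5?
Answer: 5 + √20559 ≈ 148.38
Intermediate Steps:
D = 5 (D = 5 + 0 = 5)
H(x) = -5
d = √20559 ≈ 143.38
d - H(87 - 80) = √20559 - 1*(-5) = √20559 + 5 = 5 + √20559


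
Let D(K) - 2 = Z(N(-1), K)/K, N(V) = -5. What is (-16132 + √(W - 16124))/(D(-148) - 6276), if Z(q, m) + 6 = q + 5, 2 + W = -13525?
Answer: 1193768/464273 - 74*I*√29651/464273 ≈ 2.5713 - 0.027446*I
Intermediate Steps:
W = -13527 (W = -2 - 13525 = -13527)
Z(q, m) = -1 + q (Z(q, m) = -6 + (q + 5) = -6 + (5 + q) = -1 + q)
D(K) = 2 - 6/K (D(K) = 2 + (-1 - 5)/K = 2 - 6/K)
(-16132 + √(W - 16124))/(D(-148) - 6276) = (-16132 + √(-13527 - 16124))/((2 - 6/(-148)) - 6276) = (-16132 + √(-29651))/((2 - 6*(-1/148)) - 6276) = (-16132 + I*√29651)/((2 + 3/74) - 6276) = (-16132 + I*√29651)/(151/74 - 6276) = (-16132 + I*√29651)/(-464273/74) = (-16132 + I*√29651)*(-74/464273) = 1193768/464273 - 74*I*√29651/464273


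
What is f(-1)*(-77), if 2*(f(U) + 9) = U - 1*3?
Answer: 847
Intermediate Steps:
f(U) = -21/2 + U/2 (f(U) = -9 + (U - 1*3)/2 = -9 + (U - 3)/2 = -9 + (-3 + U)/2 = -9 + (-3/2 + U/2) = -21/2 + U/2)
f(-1)*(-77) = (-21/2 + (½)*(-1))*(-77) = (-21/2 - ½)*(-77) = -11*(-77) = 847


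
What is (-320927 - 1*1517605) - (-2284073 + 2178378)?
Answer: -1732837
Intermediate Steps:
(-320927 - 1*1517605) - (-2284073 + 2178378) = (-320927 - 1517605) - 1*(-105695) = -1838532 + 105695 = -1732837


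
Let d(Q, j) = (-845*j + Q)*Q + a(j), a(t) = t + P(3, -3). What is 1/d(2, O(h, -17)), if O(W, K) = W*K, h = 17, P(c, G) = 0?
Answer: 1/488125 ≈ 2.0487e-6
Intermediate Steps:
O(W, K) = K*W
a(t) = t (a(t) = t + 0 = t)
d(Q, j) = j + Q*(Q - 845*j) (d(Q, j) = (-845*j + Q)*Q + j = (Q - 845*j)*Q + j = Q*(Q - 845*j) + j = j + Q*(Q - 845*j))
1/d(2, O(h, -17)) = 1/(-17*17 + 2² - 845*2*(-17*17)) = 1/(-289 + 4 - 845*2*(-289)) = 1/(-289 + 4 + 488410) = 1/488125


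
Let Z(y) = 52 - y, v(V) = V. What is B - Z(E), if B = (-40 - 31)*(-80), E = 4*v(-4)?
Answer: 5612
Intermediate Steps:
E = -16 (E = 4*(-4) = -16)
B = 5680 (B = -71*(-80) = 5680)
B - Z(E) = 5680 - (52 - 1*(-16)) = 5680 - (52 + 16) = 5680 - 1*68 = 5680 - 68 = 5612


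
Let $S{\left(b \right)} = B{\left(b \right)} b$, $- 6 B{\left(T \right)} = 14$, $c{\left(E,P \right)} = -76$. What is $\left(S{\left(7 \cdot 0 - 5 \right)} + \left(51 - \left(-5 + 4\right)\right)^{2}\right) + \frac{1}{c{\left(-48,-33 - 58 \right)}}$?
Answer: $\frac{619169}{228} \approx 2715.7$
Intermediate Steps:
$B{\left(T \right)} = - \frac{7}{3}$ ($B{\left(T \right)} = \left(- \frac{1}{6}\right) 14 = - \frac{7}{3}$)
$S{\left(b \right)} = - \frac{7 b}{3}$
$\left(S{\left(7 \cdot 0 - 5 \right)} + \left(51 - \left(-5 + 4\right)\right)^{2}\right) + \frac{1}{c{\left(-48,-33 - 58 \right)}} = \left(- \frac{7 \left(7 \cdot 0 - 5\right)}{3} + \left(51 - \left(-5 + 4\right)\right)^{2}\right) + \frac{1}{-76} = \left(- \frac{7 \left(0 - 5\right)}{3} + \left(51 - -1\right)^{2}\right) - \frac{1}{76} = \left(\left(- \frac{7}{3}\right) \left(-5\right) + \left(51 + 1\right)^{2}\right) - \frac{1}{76} = \left(\frac{35}{3} + 52^{2}\right) - \frac{1}{76} = \left(\frac{35}{3} + 2704\right) - \frac{1}{76} = \frac{8147}{3} - \frac{1}{76} = \frac{619169}{228}$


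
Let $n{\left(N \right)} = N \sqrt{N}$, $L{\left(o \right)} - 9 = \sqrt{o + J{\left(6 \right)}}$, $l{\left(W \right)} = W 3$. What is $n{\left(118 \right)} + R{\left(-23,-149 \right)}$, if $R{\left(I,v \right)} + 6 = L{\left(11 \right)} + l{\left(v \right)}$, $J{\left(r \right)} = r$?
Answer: $-444 + \sqrt{17} + 118 \sqrt{118} \approx 841.93$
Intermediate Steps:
$l{\left(W \right)} = 3 W$
$L{\left(o \right)} = 9 + \sqrt{6 + o}$ ($L{\left(o \right)} = 9 + \sqrt{o + 6} = 9 + \sqrt{6 + o}$)
$R{\left(I,v \right)} = 3 + \sqrt{17} + 3 v$ ($R{\left(I,v \right)} = -6 + \left(\left(9 + \sqrt{6 + 11}\right) + 3 v\right) = -6 + \left(\left(9 + \sqrt{17}\right) + 3 v\right) = -6 + \left(9 + \sqrt{17} + 3 v\right) = 3 + \sqrt{17} + 3 v$)
$n{\left(N \right)} = N^{\frac{3}{2}}$
$n{\left(118 \right)} + R{\left(-23,-149 \right)} = 118^{\frac{3}{2}} + \left(3 + \sqrt{17} + 3 \left(-149\right)\right) = 118 \sqrt{118} + \left(3 + \sqrt{17} - 447\right) = 118 \sqrt{118} - \left(444 - \sqrt{17}\right) = -444 + \sqrt{17} + 118 \sqrt{118}$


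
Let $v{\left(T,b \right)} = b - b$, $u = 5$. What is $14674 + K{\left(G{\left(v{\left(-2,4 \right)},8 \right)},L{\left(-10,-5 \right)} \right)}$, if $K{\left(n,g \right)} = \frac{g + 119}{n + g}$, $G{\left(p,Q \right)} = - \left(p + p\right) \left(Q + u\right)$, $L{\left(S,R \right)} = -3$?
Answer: $\frac{43906}{3} \approx 14635.0$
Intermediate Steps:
$v{\left(T,b \right)} = 0$
$G{\left(p,Q \right)} = - 2 p \left(5 + Q\right)$ ($G{\left(p,Q \right)} = - \left(p + p\right) \left(Q + 5\right) = - 2 p \left(5 + Q\right)$)
$K{\left(n,g \right)} = \frac{119 + g}{g + n}$
$14674 + K{\left(G{\left(v{\left(-2,4 \right)},8 \right)},L{\left(-10,-5 \right)} \right)} = 14674 + \frac{119 - 3}{-3 - 0 \left(5 + 8\right)} = 14674 + \frac{1}{-3 - 0 \cdot 13} \cdot 116 = 14674 + \frac{1}{-3 + 0} \cdot 116 = 14674 + \frac{1}{-3} \cdot 116 = 14674 - \frac{116}{3} = \frac{43906}{3}$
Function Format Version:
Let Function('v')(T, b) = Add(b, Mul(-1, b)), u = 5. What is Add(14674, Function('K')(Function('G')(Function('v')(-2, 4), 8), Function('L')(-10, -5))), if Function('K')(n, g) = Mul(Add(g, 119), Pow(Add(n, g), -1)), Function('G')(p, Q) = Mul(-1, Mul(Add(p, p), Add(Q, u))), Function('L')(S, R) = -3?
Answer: Rational(43906, 3) ≈ 14635.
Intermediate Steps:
Function('v')(T, b) = 0
Function('G')(p, Q) = Mul(-2, p, Add(5, Q)) (Function('G')(p, Q) = Mul(-1, Mul(Add(p, p), Add(Q, 5))) = Mul(-1, Mul(Mul(2, p), Add(5, Q))) = Mul(-1, Mul(2, p, Add(5, Q))) = Mul(-2, p, Add(5, Q)))
Function('K')(n, g) = Mul(Pow(Add(g, n), -1), Add(119, g)) (Function('K')(n, g) = Mul(Add(119, g), Pow(Add(g, n), -1)) = Mul(Pow(Add(g, n), -1), Add(119, g)))
Add(14674, Function('K')(Function('G')(Function('v')(-2, 4), 8), Function('L')(-10, -5))) = Add(14674, Mul(Pow(Add(-3, Mul(-2, 0, Add(5, 8))), -1), Add(119, -3))) = Add(14674, Mul(Pow(Add(-3, Mul(-2, 0, 13)), -1), 116)) = Add(14674, Mul(Pow(Add(-3, 0), -1), 116)) = Add(14674, Mul(Pow(-3, -1), 116)) = Add(14674, Mul(Rational(-1, 3), 116)) = Add(14674, Rational(-116, 3)) = Rational(43906, 3)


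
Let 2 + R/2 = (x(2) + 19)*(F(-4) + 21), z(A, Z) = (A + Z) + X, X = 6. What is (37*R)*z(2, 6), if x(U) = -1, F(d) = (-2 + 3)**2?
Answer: 408184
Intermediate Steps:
F(d) = 1 (F(d) = 1**2 = 1)
z(A, Z) = 6 + A + Z (z(A, Z) = (A + Z) + 6 = 6 + A + Z)
R = 788 (R = -4 + 2*((-1 + 19)*(1 + 21)) = -4 + 2*(18*22) = -4 + 2*396 = -4 + 792 = 788)
(37*R)*z(2, 6) = (37*788)*(6 + 2 + 6) = 29156*14 = 408184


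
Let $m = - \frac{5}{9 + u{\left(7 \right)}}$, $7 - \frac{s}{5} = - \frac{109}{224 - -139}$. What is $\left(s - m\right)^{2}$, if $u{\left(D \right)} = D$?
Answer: $\frac{45716854225}{33732864} \approx 1355.3$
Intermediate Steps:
$s = \frac{13250}{363}$ ($s = 35 - 5 \left(- \frac{109}{224 - -139}\right) = 35 - 5 \left(- \frac{109}{224 + 139}\right) = 35 - 5 \left(- \frac{109}{363}\right) = 35 - 5 \left(\left(-109\right) \frac{1}{363}\right) = 35 - - \frac{545}{363} = 35 + \frac{545}{363} = \frac{13250}{363} \approx 36.501$)
$m = - \frac{5}{16}$ ($m = - \frac{5}{9 + 7} = - \frac{5}{16} \approx -0.3125$)
$\left(s - m\right)^{2} = \left(\frac{13250}{363} - - \frac{5}{16}\right)^{2} = \left(\frac{13250}{363} + \frac{5}{16}\right)^{2} = \left(\frac{213815}{5808}\right)^{2} = \frac{45716854225}{33732864}$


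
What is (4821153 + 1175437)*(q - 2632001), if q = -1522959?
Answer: -24915591586400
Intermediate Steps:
(4821153 + 1175437)*(q - 2632001) = (4821153 + 1175437)*(-1522959 - 2632001) = 5996590*(-4154960) = -24915591586400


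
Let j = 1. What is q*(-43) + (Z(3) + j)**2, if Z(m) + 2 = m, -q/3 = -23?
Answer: -2963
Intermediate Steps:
q = 69 (q = -3*(-23) = 69)
Z(m) = -2 + m
q*(-43) + (Z(3) + j)**2 = 69*(-43) + ((-2 + 3) + 1)**2 = -2967 + (1 + 1)**2 = -2967 + 2**2 = -2967 + 4 = -2963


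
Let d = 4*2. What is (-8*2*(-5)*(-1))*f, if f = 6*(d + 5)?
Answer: -6240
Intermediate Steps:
d = 8
f = 78 (f = 6*(8 + 5) = 6*13 = 78)
(-8*2*(-5)*(-1))*f = -8*2*(-5)*(-1)*78 = -(-80)*(-1)*78 = -8*10*78 = -80*78 = -6240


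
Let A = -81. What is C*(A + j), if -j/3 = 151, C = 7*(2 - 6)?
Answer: 14952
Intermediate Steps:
C = -28 (C = 7*(-4) = -28)
j = -453 (j = -3*151 = -453)
C*(A + j) = -28*(-81 - 453) = -28*(-534) = 14952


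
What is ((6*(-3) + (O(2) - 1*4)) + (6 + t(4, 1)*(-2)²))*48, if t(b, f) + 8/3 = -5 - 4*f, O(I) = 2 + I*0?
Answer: -2912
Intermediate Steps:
O(I) = 2 (O(I) = 2 + 0 = 2)
t(b, f) = -23/3 - 4*f (t(b, f) = -8/3 + (-5 - 4*f) = -23/3 - 4*f)
((6*(-3) + (O(2) - 1*4)) + (6 + t(4, 1)*(-2)²))*48 = ((6*(-3) + (2 - 1*4)) + (6 + (-23/3 - 4*1)*(-2)²))*48 = ((-18 + (2 - 4)) + (6 + (-23/3 - 4)*4))*48 = ((-18 - 2) + (6 - 35/3*4))*48 = (-20 + (6 - 140/3))*48 = (-20 - 122/3)*48 = -182/3*48 = -2912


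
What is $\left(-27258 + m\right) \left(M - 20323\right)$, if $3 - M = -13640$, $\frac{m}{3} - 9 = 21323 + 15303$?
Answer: $-552081960$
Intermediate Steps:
$m = 109905$ ($m = 27 + 3 \left(21323 + 15303\right) = 27 + 3 \cdot 36626 = 27 + 109878 = 109905$)
$M = 13643$ ($M = 3 - -13640 = 3 + 13640 = 13643$)
$\left(-27258 + m\right) \left(M - 20323\right) = \left(-27258 + 109905\right) \left(13643 - 20323\right) = 82647 \left(-6680\right) = -552081960$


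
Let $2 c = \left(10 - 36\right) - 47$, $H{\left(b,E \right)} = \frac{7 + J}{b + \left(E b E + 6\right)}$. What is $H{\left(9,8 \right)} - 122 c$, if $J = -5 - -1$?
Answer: $\frac{877242}{197} \approx 4453.0$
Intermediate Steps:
$J = -4$ ($J = -5 + 1 = -4$)
$H{\left(b,E \right)} = \frac{3}{6 + b + b E^{2}}$ ($H{\left(b,E \right)} = \frac{7 - 4}{b + \left(E b E + 6\right)} = \frac{3}{b + \left(b E^{2} + 6\right)} = \frac{3}{b + \left(6 + b E^{2}\right)} = \frac{3}{6 + b + b E^{2}}$)
$c = - \frac{73}{2}$ ($c = \frac{\left(10 - 36\right) - 47}{2} = \frac{-26 - 47}{2} = \frac{1}{2} \left(-73\right) = - \frac{73}{2} \approx -36.5$)
$H{\left(9,8 \right)} - 122 c = \frac{3}{6 + 9 + 9 \cdot 8^{2}} - -4453 = \frac{3}{6 + 9 + 9 \cdot 64} + 4453 = \frac{3}{6 + 9 + 576} + 4453 = \frac{3}{591} + 4453 = 3 \cdot \frac{1}{591} + 4453 = \frac{1}{197} + 4453 = \frac{877242}{197}$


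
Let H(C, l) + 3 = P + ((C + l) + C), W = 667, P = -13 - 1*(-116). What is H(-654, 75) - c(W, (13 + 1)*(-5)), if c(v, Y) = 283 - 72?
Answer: -1344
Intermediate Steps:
P = 103 (P = -13 + 116 = 103)
H(C, l) = 100 + l + 2*C (H(C, l) = -3 + (103 + ((C + l) + C)) = -3 + (103 + (l + 2*C)) = -3 + (103 + l + 2*C) = 100 + l + 2*C)
c(v, Y) = 211
H(-654, 75) - c(W, (13 + 1)*(-5)) = (100 + 75 + 2*(-654)) - 1*211 = (100 + 75 - 1308) - 211 = -1133 - 211 = -1344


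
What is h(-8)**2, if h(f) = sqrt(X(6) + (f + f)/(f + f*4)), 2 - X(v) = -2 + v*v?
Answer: -158/5 ≈ -31.600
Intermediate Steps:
X(v) = 4 - v**2 (X(v) = 2 - (-2 + v*v) = 2 - (-2 + v**2) = 2 + (2 - v**2) = 4 - v**2)
h(f) = I*sqrt(790)/5 (h(f) = sqrt((4 - 1*6**2) + (f + f)/(f + f*4)) = sqrt((4 - 1*36) + (2*f)/(f + 4*f)) = sqrt((4 - 36) + (2*f)/((5*f))) = sqrt(-32 + (2*f)*(1/(5*f))) = sqrt(-32 + 2/5) = sqrt(-158/5) = I*sqrt(790)/5)
h(-8)**2 = (I*sqrt(790)/5)**2 = -158/5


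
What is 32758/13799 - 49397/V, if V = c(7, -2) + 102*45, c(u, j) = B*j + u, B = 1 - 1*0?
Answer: -531106193/63406405 ≈ -8.3762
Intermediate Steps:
B = 1 (B = 1 + 0 = 1)
c(u, j) = j + u (c(u, j) = 1*j + u = j + u)
V = 4595 (V = (-2 + 7) + 102*45 = 5 + 4590 = 4595)
32758/13799 - 49397/V = 32758/13799 - 49397/4595 = -531106193/63406405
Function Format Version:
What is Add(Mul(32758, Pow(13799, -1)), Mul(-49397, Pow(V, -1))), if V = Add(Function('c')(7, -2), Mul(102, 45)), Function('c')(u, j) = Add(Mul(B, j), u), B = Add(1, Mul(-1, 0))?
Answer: Rational(-531106193, 63406405) ≈ -8.3762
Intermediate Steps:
B = 1 (B = Add(1, 0) = 1)
Function('c')(u, j) = Add(j, u) (Function('c')(u, j) = Add(Mul(1, j), u) = Add(j, u))
V = 4595 (V = Add(Add(-2, 7), Mul(102, 45)) = Add(5, 4590) = 4595)
Add(Mul(32758, Pow(13799, -1)), Mul(-49397, Pow(V, -1))) = Add(Mul(32758, Pow(13799, -1)), Mul(-49397, Pow(4595, -1))) = Add(Mul(32758, Rational(1, 13799)), Mul(-49397, Rational(1, 4595))) = Add(Rational(32758, 13799), Rational(-49397, 4595)) = Rational(-531106193, 63406405)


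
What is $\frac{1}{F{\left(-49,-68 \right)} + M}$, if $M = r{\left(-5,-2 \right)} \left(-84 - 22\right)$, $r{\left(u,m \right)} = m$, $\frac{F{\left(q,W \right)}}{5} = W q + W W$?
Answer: $\frac{1}{39992} \approx 2.5005 \cdot 10^{-5}$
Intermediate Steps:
$F{\left(q,W \right)} = 5 W^{2} + 5 W q$ ($F{\left(q,W \right)} = 5 \left(W q + W W\right) = 5 \left(W q + W^{2}\right) = 5 \left(W^{2} + W q\right) = 5 W^{2} + 5 W q$)
$M = 212$ ($M = - 2 \left(-84 - 22\right) = \left(-2\right) \left(-106\right) = 212$)
$\frac{1}{F{\left(-49,-68 \right)} + M} = \frac{1}{5 \left(-68\right) \left(-68 - 49\right) + 212} = \frac{1}{5 \left(-68\right) \left(-117\right) + 212} = \frac{1}{39780 + 212} = \frac{1}{39992}$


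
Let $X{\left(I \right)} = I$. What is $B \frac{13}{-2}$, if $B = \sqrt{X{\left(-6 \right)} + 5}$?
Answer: $- \frac{13 i}{2} \approx - 6.5 i$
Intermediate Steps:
$B = i$ ($B = \sqrt{-6 + 5} = \sqrt{-1} = i \approx 1.0 i$)
$B \frac{13}{-2} = i \frac{13}{-2} = i 13 \left(- \frac{1}{2}\right) = i \left(- \frac{13}{2}\right) = - \frac{13 i}{2}$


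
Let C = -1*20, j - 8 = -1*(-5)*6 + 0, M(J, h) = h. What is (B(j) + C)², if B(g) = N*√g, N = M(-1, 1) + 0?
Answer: (20 - √38)² ≈ 191.42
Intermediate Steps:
j = 38 (j = 8 + (-1*(-5)*6 + 0) = 8 + (5*6 + 0) = 8 + (30 + 0) = 8 + 30 = 38)
N = 1 (N = 1 + 0 = 1)
B(g) = √g (B(g) = 1*√g = √g)
C = -20
(B(j) + C)² = (√38 - 20)² = (-20 + √38)²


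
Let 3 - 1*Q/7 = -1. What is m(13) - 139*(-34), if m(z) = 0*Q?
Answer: 4726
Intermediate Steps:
Q = 28 (Q = 21 - 7*(-1) = 21 + 7 = 28)
m(z) = 0 (m(z) = 0*28 = 0)
m(13) - 139*(-34) = 0 - 139*(-34) = 0 + 4726 = 4726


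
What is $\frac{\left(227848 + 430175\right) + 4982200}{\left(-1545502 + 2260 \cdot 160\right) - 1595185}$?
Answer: $- \frac{5640223}{2779087} \approx -2.0295$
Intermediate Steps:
$\frac{\left(227848 + 430175\right) + 4982200}{\left(-1545502 + 2260 \cdot 160\right) - 1595185} = \frac{658023 + 4982200}{\left(-1545502 + 361600\right) - 1595185} = \frac{5640223}{-1183902 - 1595185} = \frac{5640223}{-2779087} = 5640223 \left(- \frac{1}{2779087}\right) = - \frac{5640223}{2779087}$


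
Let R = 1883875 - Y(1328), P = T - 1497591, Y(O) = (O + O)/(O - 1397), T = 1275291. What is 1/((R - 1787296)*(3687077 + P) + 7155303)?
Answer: 69/23098800317546 ≈ 2.9872e-12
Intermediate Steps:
Y(O) = 2*O/(-1397 + O) (Y(O) = (2*O)/(-1397 + O) = 2*O/(-1397 + O))
P = -222300 (P = 1275291 - 1497591 = -222300)
R = 129990031/69 (R = 1883875 - 2*1328/(-1397 + 1328) = 1883875 - 2*1328/(-69) = 1883875 - 2*1328*(-1)/69 = 1883875 - 1*(-2656/69) = 1883875 + 2656/69 = 129990031/69 ≈ 1.8839e+6)
1/((R - 1787296)*(3687077 + P) + 7155303) = 1/((129990031/69 - 1787296)*(3687077 - 222300) + 7155303) = 1/((6666607/69)*3464777 + 7155303) = 1/(23098306601639/69 + 7155303) = 1/(23098800317546/69) = 69/23098800317546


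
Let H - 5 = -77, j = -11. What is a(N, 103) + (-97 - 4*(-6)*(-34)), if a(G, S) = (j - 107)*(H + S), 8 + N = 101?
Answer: -4571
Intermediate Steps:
N = 93 (N = -8 + 101 = 93)
H = -72 (H = 5 - 77 = -72)
a(G, S) = 8496 - 118*S (a(G, S) = (-11 - 107)*(-72 + S) = -118*(-72 + S) = 8496 - 118*S)
a(N, 103) + (-97 - 4*(-6)*(-34)) = (8496 - 118*103) + (-97 - 4*(-6)*(-34)) = (8496 - 12154) + (-97 + 24*(-34)) = -3658 + (-97 - 816) = -3658 - 913 = -4571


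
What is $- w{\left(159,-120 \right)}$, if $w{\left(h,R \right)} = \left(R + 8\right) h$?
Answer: $17808$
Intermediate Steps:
$w{\left(h,R \right)} = h \left(8 + R\right)$ ($w{\left(h,R \right)} = \left(8 + R\right) h = h \left(8 + R\right)$)
$- w{\left(159,-120 \right)} = - 159 \left(8 - 120\right) = - 159 \left(-112\right) = \left(-1\right) \left(-17808\right) = 17808$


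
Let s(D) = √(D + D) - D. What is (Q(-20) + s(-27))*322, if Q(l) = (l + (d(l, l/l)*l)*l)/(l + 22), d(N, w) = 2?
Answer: 134274 + 966*I*√6 ≈ 1.3427e+5 + 2366.2*I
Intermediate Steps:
s(D) = -D + √2*√D (s(D) = √(2*D) - D = √2*√D - D = -D + √2*√D)
Q(l) = (l + 2*l²)/(22 + l) (Q(l) = (l + (2*l)*l)/(l + 22) = (l + 2*l²)/(22 + l))
(Q(-20) + s(-27))*322 = (-20*(1 + 2*(-20))/(22 - 20) + (-1*(-27) + √2*√(-27)))*322 = (-20*(1 - 40)/2 + (27 + √2*(3*I*√3)))*322 = (-20*½*(-39) + (27 + 3*I*√6))*322 = (390 + (27 + 3*I*√6))*322 = (417 + 3*I*√6)*322 = 134274 + 966*I*√6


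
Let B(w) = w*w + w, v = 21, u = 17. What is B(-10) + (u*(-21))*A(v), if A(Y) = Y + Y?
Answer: -14904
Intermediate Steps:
A(Y) = 2*Y
B(w) = w + w**2 (B(w) = w**2 + w = w + w**2)
B(-10) + (u*(-21))*A(v) = -10*(1 - 10) + (17*(-21))*(2*21) = -10*(-9) - 357*42 = 90 - 14994 = -14904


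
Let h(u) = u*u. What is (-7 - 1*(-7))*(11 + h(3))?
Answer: 0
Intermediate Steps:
h(u) = u**2
(-7 - 1*(-7))*(11 + h(3)) = (-7 - 1*(-7))*(11 + 3**2) = (-7 + 7)*(11 + 9) = 0*20 = 0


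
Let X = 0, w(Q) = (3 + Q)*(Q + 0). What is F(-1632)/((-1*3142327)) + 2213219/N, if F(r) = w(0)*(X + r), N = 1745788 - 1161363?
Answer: 2213219/584425 ≈ 3.7870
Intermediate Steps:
N = 584425
w(Q) = Q*(3 + Q) (w(Q) = (3 + Q)*Q = Q*(3 + Q))
F(r) = 0 (F(r) = (0*(3 + 0))*(0 + r) = (0*3)*r = 0*r = 0)
F(-1632)/((-1*3142327)) + 2213219/N = 0/((-1*3142327)) + 2213219/584425 = 0/(-3142327) + 2213219*(1/584425) = 0*(-1/3142327) + 2213219/584425 = 0 + 2213219/584425 = 2213219/584425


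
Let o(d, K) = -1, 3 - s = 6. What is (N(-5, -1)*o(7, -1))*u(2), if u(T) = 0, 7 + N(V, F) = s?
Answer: 0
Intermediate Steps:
s = -3 (s = 3 - 1*6 = 3 - 6 = -3)
N(V, F) = -10 (N(V, F) = -7 - 3 = -10)
(N(-5, -1)*o(7, -1))*u(2) = -10*(-1)*0 = 10*0 = 0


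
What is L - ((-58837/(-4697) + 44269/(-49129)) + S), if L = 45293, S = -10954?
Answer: 12976813908031/230758913 ≈ 56235.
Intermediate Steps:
L - ((-58837/(-4697) + 44269/(-49129)) + S) = 45293 - ((-58837/(-4697) + 44269/(-49129)) - 10954) = 45293 - ((-58837*(-1/4697) + 44269*(-1/49129)) - 10954) = 45293 - ((58837/4697 - 44269/49129) - 10954) = 45293 - (2682671480/230758913 - 10954) = 45293 - 1*(-2525050461522/230758913) = 45293 + 2525050461522/230758913 = 12976813908031/230758913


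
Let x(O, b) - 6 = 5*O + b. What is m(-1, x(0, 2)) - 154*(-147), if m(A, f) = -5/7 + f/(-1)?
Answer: 158405/7 ≈ 22629.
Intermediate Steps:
x(O, b) = 6 + b + 5*O (x(O, b) = 6 + (5*O + b) = 6 + (b + 5*O) = 6 + b + 5*O)
m(A, f) = -5/7 - f (m(A, f) = -5*⅐ + f*(-1) = -5/7 - f)
m(-1, x(0, 2)) - 154*(-147) = (-5/7 - (6 + 2 + 5*0)) - 154*(-147) = (-5/7 - (6 + 2 + 0)) + 22638 = (-5/7 - 1*8) + 22638 = (-5/7 - 8) + 22638 = -61/7 + 22638 = 158405/7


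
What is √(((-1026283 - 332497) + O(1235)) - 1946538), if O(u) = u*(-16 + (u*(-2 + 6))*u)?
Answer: √7531286422 ≈ 86783.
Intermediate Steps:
O(u) = u*(-16 + 4*u²) (O(u) = u*(-16 + (u*4)*u) = u*(-16 + (4*u)*u) = u*(-16 + 4*u²))
√(((-1026283 - 332497) + O(1235)) - 1946538) = √(((-1026283 - 332497) + 4*1235*(-4 + 1235²)) - 1946538) = √((-1358780 + 4*1235*(-4 + 1525225)) - 1946538) = √((-1358780 + 4*1235*1525221) - 1946538) = √((-1358780 + 7534591740) - 1946538) = √(7533232960 - 1946538) = √7531286422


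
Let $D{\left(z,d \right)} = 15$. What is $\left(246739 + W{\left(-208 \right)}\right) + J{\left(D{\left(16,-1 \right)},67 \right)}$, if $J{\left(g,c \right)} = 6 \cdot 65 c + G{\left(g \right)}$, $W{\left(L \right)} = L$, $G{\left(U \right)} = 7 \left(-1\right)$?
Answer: $272654$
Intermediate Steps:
$G{\left(U \right)} = -7$
$J{\left(g,c \right)} = -7 + 390 c$ ($J{\left(g,c \right)} = 6 \cdot 65 c - 7 = 390 c - 7 = -7 + 390 c$)
$\left(246739 + W{\left(-208 \right)}\right) + J{\left(D{\left(16,-1 \right)},67 \right)} = \left(246739 - 208\right) + \left(-7 + 390 \cdot 67\right) = 246531 + \left(-7 + 26130\right) = 246531 + 26123 = 272654$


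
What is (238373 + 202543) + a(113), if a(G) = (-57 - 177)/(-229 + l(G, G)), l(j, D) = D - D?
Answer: 100969998/229 ≈ 4.4092e+5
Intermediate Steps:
l(j, D) = 0
a(G) = 234/229 (a(G) = (-57 - 177)/(-229 + 0) = -234/(-229) = -234*(-1/229) = 234/229)
(238373 + 202543) + a(113) = (238373 + 202543) + 234/229 = 440916 + 234/229 = 100969998/229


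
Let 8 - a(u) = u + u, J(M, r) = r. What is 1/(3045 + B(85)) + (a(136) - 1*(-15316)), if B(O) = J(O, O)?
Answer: 47112761/3130 ≈ 15052.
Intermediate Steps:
a(u) = 8 - 2*u (a(u) = 8 - (u + u) = 8 - 2*u)
B(O) = O
1/(3045 + B(85)) + (a(136) - 1*(-15316)) = 1/(3045 + 85) + ((8 - 2*136) - 1*(-15316)) = 1/3130 + ((8 - 272) + 15316) = 1/3130 + (-264 + 15316) = 1/3130 + 15052 = 47112761/3130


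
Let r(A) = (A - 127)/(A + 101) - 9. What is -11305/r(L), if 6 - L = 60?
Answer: 531335/604 ≈ 879.69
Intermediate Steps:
L = -54 (L = 6 - 1*60 = 6 - 60 = -54)
r(A) = -9 + (-127 + A)/(101 + A) (r(A) = (-127 + A)/(101 + A) - 9 = -9 + (-127 + A)/(101 + A))
-11305/r(L) = -11305*(101 - 54)/(4*(-259 - 2*(-54))) = -11305*47/(4*(-259 + 108)) = -11305/(4*(1/47)*(-151)) = -11305/(-604/47) = -11305*(-47/604) = 531335/604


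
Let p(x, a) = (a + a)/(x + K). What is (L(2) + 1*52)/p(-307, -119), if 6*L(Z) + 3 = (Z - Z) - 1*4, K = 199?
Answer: 2745/119 ≈ 23.067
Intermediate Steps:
p(x, a) = 2*a/(199 + x) (p(x, a) = (a + a)/(x + 199) = (2*a)/(199 + x) = 2*a/(199 + x))
L(Z) = -7/6 (L(Z) = -½ + ((Z - Z) - 1*4)/6 = -½ + (0 - 4)/6 = -½ + (⅙)*(-4) = -½ - ⅔ = -7/6)
(L(2) + 1*52)/p(-307, -119) = (-7/6 + 1*52)/((2*(-119)/(199 - 307))) = (-7/6 + 52)/((2*(-119)/(-108))) = 305/(6*((2*(-119)*(-1/108)))) = 305/(6*(119/54)) = (305/6)*(54/119) = 2745/119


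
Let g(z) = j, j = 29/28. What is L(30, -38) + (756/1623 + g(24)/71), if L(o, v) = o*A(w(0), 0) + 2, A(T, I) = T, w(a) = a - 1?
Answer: -29597559/1075508 ≈ -27.520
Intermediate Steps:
w(a) = -1 + a
j = 29/28 (j = 29*(1/28) = 29/28 ≈ 1.0357)
L(o, v) = 2 - o (L(o, v) = o*(-1 + 0) + 2 = o*(-1) + 2 = -o + 2 = 2 - o)
g(z) = 29/28
L(30, -38) + (756/1623 + g(24)/71) = (2 - 1*30) + (756/1623 + (29/28)/71) = (2 - 30) + (756*(1/1623) + (29/28)*(1/71)) = -28 + (252/541 + 29/1988) = -28 + 516665/1075508 = -29597559/1075508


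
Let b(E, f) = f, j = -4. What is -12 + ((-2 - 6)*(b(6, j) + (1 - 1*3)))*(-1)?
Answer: -60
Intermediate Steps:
-12 + ((-2 - 6)*(b(6, j) + (1 - 1*3)))*(-1) = -12 + ((-2 - 6)*(-4 + (1 - 1*3)))*(-1) = -12 - 8*(-4 + (1 - 3))*(-1) = -12 - 8*(-4 - 2)*(-1) = -12 - 8*(-6)*(-1) = -12 + 48*(-1) = -12 - 48 = -60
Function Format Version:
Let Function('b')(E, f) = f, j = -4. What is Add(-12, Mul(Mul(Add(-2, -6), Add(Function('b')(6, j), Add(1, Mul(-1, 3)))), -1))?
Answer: -60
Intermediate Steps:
Add(-12, Mul(Mul(Add(-2, -6), Add(Function('b')(6, j), Add(1, Mul(-1, 3)))), -1)) = Add(-12, Mul(Mul(Add(-2, -6), Add(-4, Add(1, Mul(-1, 3)))), -1)) = Add(-12, Mul(Mul(-8, Add(-4, Add(1, -3))), -1)) = Add(-12, Mul(Mul(-8, Add(-4, -2)), -1)) = Add(-12, Mul(Mul(-8, -6), -1)) = Add(-12, Mul(48, -1)) = Add(-12, -48) = -60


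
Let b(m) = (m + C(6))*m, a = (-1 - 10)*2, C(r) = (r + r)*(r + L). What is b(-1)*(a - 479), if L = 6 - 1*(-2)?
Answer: 83667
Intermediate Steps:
L = 8 (L = 6 + 2 = 8)
C(r) = 2*r*(8 + r) (C(r) = (r + r)*(r + 8) = (2*r)*(8 + r) = 2*r*(8 + r))
a = -22 (a = -11*2 = -22)
b(m) = m*(168 + m) (b(m) = (m + 2*6*(8 + 6))*m = (m + 2*6*14)*m = (m + 168)*m = (168 + m)*m = m*(168 + m))
b(-1)*(a - 479) = (-(168 - 1))*(-22 - 479) = -1*167*(-501) = -167*(-501) = 83667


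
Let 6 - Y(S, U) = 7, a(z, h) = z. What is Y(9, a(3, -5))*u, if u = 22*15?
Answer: -330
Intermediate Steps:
Y(S, U) = -1 (Y(S, U) = 6 - 1*7 = 6 - 7 = -1)
u = 330
Y(9, a(3, -5))*u = -1*330 = -330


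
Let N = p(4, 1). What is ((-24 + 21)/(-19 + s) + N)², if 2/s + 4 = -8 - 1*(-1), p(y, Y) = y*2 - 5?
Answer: 443556/44521 ≈ 9.9628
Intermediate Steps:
p(y, Y) = -5 + 2*y (p(y, Y) = 2*y - 5 = -5 + 2*y)
s = -2/11 (s = 2/(-4 + (-8 - 1*(-1))) = 2/(-4 + (-8 + 1)) = 2/(-4 - 7) = 2/(-11) = 2*(-1/11) = -2/11 ≈ -0.18182)
N = 3 (N = -5 + 2*4 = -5 + 8 = 3)
((-24 + 21)/(-19 + s) + N)² = ((-24 + 21)/(-19 - 2/11) + 3)² = (-3/(-211/11) + 3)² = (-3*(-11/211) + 3)² = (33/211 + 3)² = (666/211)² = 443556/44521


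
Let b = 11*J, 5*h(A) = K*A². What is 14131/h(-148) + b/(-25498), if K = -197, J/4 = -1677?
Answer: 14390916007/5001186992 ≈ 2.8775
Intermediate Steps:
J = -6708 (J = 4*(-1677) = -6708)
h(A) = -197*A²/5 (h(A) = (-197*A²)/5 = -197*A²/5)
b = -73788 (b = 11*(-6708) = -73788)
14131/h(-148) + b/(-25498) = 14131/((-197/5*(-148)²)) - 73788/(-25498) = 14131/((-197/5*21904)) - 73788*(-1/25498) = 14131/(-4315088/5) + 3354/1159 = 14131*(-5/4315088) + 3354/1159 = -70655/4315088 + 3354/1159 = 14390916007/5001186992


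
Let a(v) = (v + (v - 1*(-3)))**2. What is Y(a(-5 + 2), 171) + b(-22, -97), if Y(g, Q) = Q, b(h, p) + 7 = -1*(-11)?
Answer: 175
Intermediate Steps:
b(h, p) = 4 (b(h, p) = -7 - 1*(-11) = -7 + 11 = 4)
a(v) = (3 + 2*v)**2 (a(v) = (v + (v + 3))**2 = (v + (3 + v))**2 = (3 + 2*v)**2)
Y(a(-5 + 2), 171) + b(-22, -97) = 171 + 4 = 175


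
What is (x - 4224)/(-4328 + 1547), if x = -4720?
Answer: 8944/2781 ≈ 3.2161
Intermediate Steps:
(x - 4224)/(-4328 + 1547) = (-4720 - 4224)/(-4328 + 1547) = -8944/(-2781) = -8944*(-1/2781) = 8944/2781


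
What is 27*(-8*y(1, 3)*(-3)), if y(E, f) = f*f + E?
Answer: 6480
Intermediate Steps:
y(E, f) = E + f² (y(E, f) = f² + E = E + f²)
27*(-8*y(1, 3)*(-3)) = 27*(-8*(1 + 3²)*(-3)) = 27*(-8*(1 + 9)*(-3)) = 27*(-8*10*(-3)) = 27*(-80*(-3)) = 27*240 = 6480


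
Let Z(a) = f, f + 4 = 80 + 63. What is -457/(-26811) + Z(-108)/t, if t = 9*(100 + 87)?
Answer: 499540/5013657 ≈ 0.099636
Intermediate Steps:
t = 1683 (t = 9*187 = 1683)
f = 139 (f = -4 + (80 + 63) = -4 + 143 = 139)
Z(a) = 139
-457/(-26811) + Z(-108)/t = -457/(-26811) + 139/1683 = -457*(-1/26811) + 139*(1/1683) = 457/26811 + 139/1683 = 499540/5013657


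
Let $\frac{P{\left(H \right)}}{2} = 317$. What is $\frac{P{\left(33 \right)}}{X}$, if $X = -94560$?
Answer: $- \frac{317}{47280} \approx -0.0067047$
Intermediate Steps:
$P{\left(H \right)} = 634$ ($P{\left(H \right)} = 2 \cdot 317 = 634$)
$\frac{P{\left(33 \right)}}{X} = \frac{634}{-94560} = 634 \left(- \frac{1}{94560}\right) = - \frac{317}{47280}$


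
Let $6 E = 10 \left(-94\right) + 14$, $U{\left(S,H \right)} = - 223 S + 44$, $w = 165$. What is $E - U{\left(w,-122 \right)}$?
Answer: $\frac{109790}{3} \approx 36597.0$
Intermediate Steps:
$U{\left(S,H \right)} = 44 - 223 S$
$E = - \frac{463}{3}$ ($E = \frac{10 \left(-94\right) + 14}{6} = \frac{-940 + 14}{6} = \frac{1}{6} \left(-926\right) = - \frac{463}{3} \approx -154.33$)
$E - U{\left(w,-122 \right)} = - \frac{463}{3} - \left(44 - 36795\right) = - \frac{463}{3} - -36751 = - \frac{463}{3} + 36751 = \frac{109790}{3}$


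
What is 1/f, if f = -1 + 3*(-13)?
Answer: -1/40 ≈ -0.025000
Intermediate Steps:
f = -40 (f = -1 - 39 = -40)
1/f = 1/(-40) = -1/40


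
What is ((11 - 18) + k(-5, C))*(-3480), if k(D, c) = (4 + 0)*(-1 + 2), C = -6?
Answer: 10440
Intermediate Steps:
k(D, c) = 4 (k(D, c) = 4*1 = 4)
((11 - 18) + k(-5, C))*(-3480) = ((11 - 18) + 4)*(-3480) = (-7 + 4)*(-3480) = -3*(-3480) = 10440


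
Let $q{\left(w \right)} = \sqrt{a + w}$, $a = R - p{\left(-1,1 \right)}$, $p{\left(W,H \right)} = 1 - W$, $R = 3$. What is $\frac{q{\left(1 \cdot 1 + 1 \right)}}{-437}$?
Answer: $- \frac{\sqrt{3}}{437} \approx -0.0039635$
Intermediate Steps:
$a = 1$ ($a = 3 - \left(1 - -1\right) = 3 - \left(1 + 1\right) = 3 - 2 = 1$)
$q{\left(w \right)} = \sqrt{1 + w}$
$\frac{q{\left(1 \cdot 1 + 1 \right)}}{-437} = \frac{\sqrt{1 + \left(1 \cdot 1 + 1\right)}}{-437} = - \frac{\sqrt{1 + \left(1 + 1\right)}}{437} = - \frac{\sqrt{1 + 2}}{437} = - \frac{\sqrt{3}}{437}$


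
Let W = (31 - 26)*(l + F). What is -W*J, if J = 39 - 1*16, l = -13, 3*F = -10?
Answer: 5635/3 ≈ 1878.3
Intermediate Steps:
F = -10/3 (F = (⅓)*(-10) = -10/3 ≈ -3.3333)
W = -245/3 (W = (31 - 26)*(-13 - 10/3) = 5*(-49/3) = -245/3 ≈ -81.667)
J = 23 (J = 39 - 16 = 23)
-W*J = -(-245)*23/3 = -1*(-5635/3) = 5635/3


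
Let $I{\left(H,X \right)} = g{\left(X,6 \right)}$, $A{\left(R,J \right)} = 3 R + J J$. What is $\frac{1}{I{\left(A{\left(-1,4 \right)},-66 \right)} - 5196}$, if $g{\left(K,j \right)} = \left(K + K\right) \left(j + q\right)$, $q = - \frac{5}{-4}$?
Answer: $- \frac{1}{6153} \approx -0.00016252$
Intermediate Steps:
$q = \frac{5}{4}$ ($q = \left(-5\right) \left(- \frac{1}{4}\right) = \frac{5}{4} \approx 1.25$)
$g{\left(K,j \right)} = 2 K \left(\frac{5}{4} + j\right)$ ($g{\left(K,j \right)} = \left(K + K\right) \left(j + \frac{5}{4}\right) = 2 K \left(\frac{5}{4} + j\right)$)
$A{\left(R,J \right)} = J^{2} + 3 R$ ($A{\left(R,J \right)} = 3 R + J^{2} = J^{2} + 3 R$)
$I{\left(H,X \right)} = \frac{29 X}{2}$ ($I{\left(H,X \right)} = \frac{X \left(5 + 4 \cdot 6\right)}{2} = \frac{X \left(5 + 24\right)}{2} = \frac{1}{2} X 29 = \frac{29 X}{2}$)
$\frac{1}{I{\left(A{\left(-1,4 \right)},-66 \right)} - 5196} = \frac{1}{\frac{29}{2} \left(-66\right) - 5196} = \frac{1}{-957 - 5196} = \frac{1}{-6153} = - \frac{1}{6153}$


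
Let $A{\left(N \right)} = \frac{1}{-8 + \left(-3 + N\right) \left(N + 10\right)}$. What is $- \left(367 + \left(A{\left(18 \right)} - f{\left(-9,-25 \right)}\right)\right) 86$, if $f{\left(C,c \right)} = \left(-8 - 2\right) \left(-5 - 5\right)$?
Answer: $- \frac{4730215}{206} \approx -22962.0$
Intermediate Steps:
$f{\left(C,c \right)} = 100$ ($f{\left(C,c \right)} = \left(-10\right) \left(-10\right) = 100$)
$A{\left(N \right)} = \frac{1}{-8 + \left(-3 + N\right) \left(10 + N\right)}$
$- \left(367 + \left(A{\left(18 \right)} - f{\left(-9,-25 \right)}\right)\right) 86 = - \left(367 + \left(\frac{1}{-38 + 18^{2} + 7 \cdot 18} - 100\right)\right) 86 = - \left(367 - \left(100 - \frac{1}{-38 + 324 + 126}\right)\right) 86 = - \left(367 - \left(100 - \frac{1}{412}\right)\right) 86 = - \left(367 + \left(\frac{1}{412} - 100\right)\right) 86 = - \left(367 - \frac{41199}{412}\right) 86 = - \frac{110005 \cdot 86}{412} = \left(-1\right) \frac{4730215}{206} = - \frac{4730215}{206}$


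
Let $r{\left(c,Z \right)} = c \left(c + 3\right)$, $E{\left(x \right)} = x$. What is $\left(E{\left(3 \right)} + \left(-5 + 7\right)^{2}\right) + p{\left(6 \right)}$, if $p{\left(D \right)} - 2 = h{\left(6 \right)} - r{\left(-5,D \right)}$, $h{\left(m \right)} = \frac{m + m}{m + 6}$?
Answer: $0$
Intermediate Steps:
$r{\left(c,Z \right)} = c \left(3 + c\right)$
$h{\left(m \right)} = \frac{2 m}{6 + m}$
$p{\left(D \right)} = -7$ ($p{\left(D \right)} = 2 - \left(- \frac{12}{6 + 6} - 5 \left(3 - 5\right)\right) = 2 + \left(2 \cdot 6 \cdot \frac{1}{12} - \left(-5\right) \left(-2\right)\right) = 2 + \left(2 \cdot 6 \cdot \frac{1}{12} - 10\right) = 2 + \left(1 - 10\right) = 2 - 9 = -7$)
$\left(E{\left(3 \right)} + \left(-5 + 7\right)^{2}\right) + p{\left(6 \right)} = \left(3 + \left(-5 + 7\right)^{2}\right) - 7 = \left(3 + 2^{2}\right) - 7 = \left(3 + 4\right) - 7 = 7 - 7 = 0$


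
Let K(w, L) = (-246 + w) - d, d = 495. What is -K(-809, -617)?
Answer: 1550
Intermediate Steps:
K(w, L) = -741 + w (K(w, L) = (-246 + w) - 1*495 = (-246 + w) - 495 = -741 + w)
-K(-809, -617) = -(-741 - 809) = -1*(-1550) = 1550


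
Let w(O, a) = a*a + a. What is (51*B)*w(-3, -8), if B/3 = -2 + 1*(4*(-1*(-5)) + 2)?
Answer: 171360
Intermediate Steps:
w(O, a) = a + a**2 (w(O, a) = a**2 + a = a + a**2)
B = 60 (B = 3*(-2 + 1*(4*(-1*(-5)) + 2)) = 3*(-2 + 1*(4*5 + 2)) = 3*(-2 + 1*(20 + 2)) = 3*(-2 + 1*22) = 3*(-2 + 22) = 3*20 = 60)
(51*B)*w(-3, -8) = (51*60)*(-8*(1 - 8)) = 3060*(-8*(-7)) = 3060*56 = 171360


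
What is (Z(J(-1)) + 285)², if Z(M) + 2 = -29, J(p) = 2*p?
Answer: 64516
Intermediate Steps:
Z(M) = -31 (Z(M) = -2 - 29 = -31)
(Z(J(-1)) + 285)² = (-31 + 285)² = 254² = 64516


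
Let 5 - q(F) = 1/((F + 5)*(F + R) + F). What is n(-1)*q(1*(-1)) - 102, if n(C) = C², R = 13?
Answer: -4560/47 ≈ -97.021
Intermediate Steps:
q(F) = 5 - 1/(F + (5 + F)*(13 + F)) (q(F) = 5 - 1/((F + 5)*(F + 13) + F) = 5 - 1/((5 + F)*(13 + F) + F) = 5 - 1/(F + (5 + F)*(13 + F)))
n(-1)*q(1*(-1)) - 102 = (-1)²*((324 + 5*(1*(-1))² + 95*(1*(-1)))/(65 + (1*(-1))² + 19*(1*(-1)))) - 102 = 1*((324 + 5*(-1)² + 95*(-1))/(65 + (-1)² + 19*(-1))) - 102 = 1*((324 + 5*1 - 95)/(65 + 1 - 19)) - 102 = 1*((324 + 5 - 95)/47) - 102 = 1*((1/47)*234) - 102 = 1*(234/47) - 102 = 234/47 - 102 = -4560/47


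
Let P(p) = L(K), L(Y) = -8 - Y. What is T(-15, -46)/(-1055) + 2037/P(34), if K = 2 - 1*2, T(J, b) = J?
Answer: -429783/1688 ≈ -254.61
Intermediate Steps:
K = 0 (K = 2 - 2 = 0)
P(p) = -8 (P(p) = -8 - 1*0 = -8 + 0 = -8)
T(-15, -46)/(-1055) + 2037/P(34) = -15/(-1055) + 2037/(-8) = -15*(-1/1055) + 2037*(-⅛) = 3/211 - 2037/8 = -429783/1688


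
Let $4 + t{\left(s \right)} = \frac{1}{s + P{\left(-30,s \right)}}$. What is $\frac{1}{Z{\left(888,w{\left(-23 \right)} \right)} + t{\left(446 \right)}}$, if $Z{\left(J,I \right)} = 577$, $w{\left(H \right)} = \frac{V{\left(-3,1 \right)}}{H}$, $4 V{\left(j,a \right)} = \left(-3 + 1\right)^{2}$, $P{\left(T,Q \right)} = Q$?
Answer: $\frac{892}{511117} \approx 0.0017452$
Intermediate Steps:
$V{\left(j,a \right)} = 1$ ($V{\left(j,a \right)} = \frac{\left(-3 + 1\right)^{2}}{4} = \frac{\left(-2\right)^{2}}{4} = \frac{1}{4} \cdot 4 = 1$)
$w{\left(H \right)} = \frac{1}{H}$ ($w{\left(H \right)} = 1 \frac{1}{H} = \frac{1}{H}$)
$t{\left(s \right)} = -4 + \frac{1}{2 s}$ ($t{\left(s \right)} = -4 + \frac{1}{s + s} = -4 + \frac{1}{2 s}$)
$\frac{1}{Z{\left(888,w{\left(-23 \right)} \right)} + t{\left(446 \right)}} = \frac{1}{577 - \left(4 - \frac{1}{2 \cdot 446}\right)} = \frac{1}{577 + \left(-4 + \frac{1}{2} \cdot \frac{1}{446}\right)} = \frac{1}{577 + \left(-4 + \frac{1}{892}\right)} = \frac{1}{577 - \frac{3567}{892}} = \frac{1}{\frac{511117}{892}} = \frac{892}{511117}$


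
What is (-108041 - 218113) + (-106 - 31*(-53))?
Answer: -324617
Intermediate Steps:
(-108041 - 218113) + (-106 - 31*(-53)) = -326154 + (-106 + 1643) = -326154 + 1537 = -324617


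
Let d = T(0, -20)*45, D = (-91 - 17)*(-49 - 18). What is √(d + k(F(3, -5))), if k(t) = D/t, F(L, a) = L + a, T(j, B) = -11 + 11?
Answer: 3*I*√402 ≈ 60.15*I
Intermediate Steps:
T(j, B) = 0
D = 7236 (D = -108*(-67) = 7236)
k(t) = 7236/t
d = 0 (d = 0*45 = 0)
√(d + k(F(3, -5))) = √(0 + 7236/(3 - 5)) = √(0 + 7236/(-2)) = √(0 + 7236*(-½)) = √(0 - 3618) = √(-3618) = 3*I*√402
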